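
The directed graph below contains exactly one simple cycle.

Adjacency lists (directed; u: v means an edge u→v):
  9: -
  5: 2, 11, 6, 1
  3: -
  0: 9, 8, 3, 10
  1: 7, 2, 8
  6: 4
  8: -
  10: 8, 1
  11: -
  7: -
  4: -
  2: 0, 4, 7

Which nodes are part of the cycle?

DFS with gray/black marking from 2:
2 gray
  0 gray
    9 gray
    9 black
    8 gray
    8 black
    3 gray
    3 black
    10 gray
      10→8: 8 black — skip
      1 gray
        7 gray
        7 black
        1→2: 2 is gray → back edge
Back edge closes the cycle 2 → 0 → 10 → 1 → 2; its vertices are {0, 1, 2, 10}.

0, 1, 2, 10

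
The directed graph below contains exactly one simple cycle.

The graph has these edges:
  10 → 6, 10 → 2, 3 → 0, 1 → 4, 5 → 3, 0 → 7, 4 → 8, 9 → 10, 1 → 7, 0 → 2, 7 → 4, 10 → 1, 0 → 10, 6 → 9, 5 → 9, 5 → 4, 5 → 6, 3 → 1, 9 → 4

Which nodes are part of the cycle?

6, 9, 10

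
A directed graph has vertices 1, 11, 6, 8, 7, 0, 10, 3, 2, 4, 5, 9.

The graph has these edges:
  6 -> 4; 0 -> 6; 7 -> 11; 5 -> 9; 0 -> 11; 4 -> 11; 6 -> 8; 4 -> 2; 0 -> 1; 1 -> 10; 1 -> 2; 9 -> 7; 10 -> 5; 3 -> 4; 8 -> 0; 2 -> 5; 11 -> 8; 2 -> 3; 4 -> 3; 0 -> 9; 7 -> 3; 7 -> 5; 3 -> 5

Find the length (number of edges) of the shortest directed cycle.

2

For each vertex v, BFS finds the shortest path from v back to v.
The shortest such closed walk is 4 → 3 → 4, length 2.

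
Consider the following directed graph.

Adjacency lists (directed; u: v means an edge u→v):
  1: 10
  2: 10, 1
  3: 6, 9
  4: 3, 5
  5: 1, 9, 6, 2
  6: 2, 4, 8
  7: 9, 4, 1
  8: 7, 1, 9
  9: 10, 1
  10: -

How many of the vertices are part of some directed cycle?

6

A vertex is on a directed cycle iff it belongs to a strongly connected component of size ≥ 2 (or has a self-loop).
The vertices on cycles are {3, 4, 5, 6, 7, 8} — 6 in total.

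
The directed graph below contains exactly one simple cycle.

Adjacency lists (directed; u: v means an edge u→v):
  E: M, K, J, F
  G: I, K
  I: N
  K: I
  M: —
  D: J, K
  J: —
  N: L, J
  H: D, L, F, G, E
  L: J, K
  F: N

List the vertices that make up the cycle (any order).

DFS with gray/black marking from N:
N gray
  L gray
    J gray
    J black
    K gray
      I gray
        I→N: N is gray → back edge
Back edge closes the cycle N → L → K → I → N; its vertices are {I, K, L, N}.

I, K, L, N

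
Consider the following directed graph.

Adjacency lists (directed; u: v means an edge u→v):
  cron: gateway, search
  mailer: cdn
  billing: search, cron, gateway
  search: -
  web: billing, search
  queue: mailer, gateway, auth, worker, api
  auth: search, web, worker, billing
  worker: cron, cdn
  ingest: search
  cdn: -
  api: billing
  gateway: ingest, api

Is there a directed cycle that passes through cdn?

No

cdn lies on a cycle iff there is a path from cdn back to itself.
Exploring from cdn, it never reaches itself; equivalently, its strongly connected component is a singleton.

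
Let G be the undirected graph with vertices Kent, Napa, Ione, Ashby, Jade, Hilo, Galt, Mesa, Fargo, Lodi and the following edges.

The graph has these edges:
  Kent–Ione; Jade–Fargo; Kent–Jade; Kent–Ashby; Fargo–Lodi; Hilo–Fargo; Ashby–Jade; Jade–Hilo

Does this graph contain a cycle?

DFS, tracking each vertex's parent; an edge to a visited non-parent vertex closes a cycle.
Start from Ione:
visit Ione (parent –)
  visit Kent (parent Ione)
    visit Ashby (parent Kent)
      Ashby–Kent: parent, skip
      visit Jade (parent Ashby)
        visit Fargo (parent Jade)
          visit Hilo (parent Fargo)
            Hilo–Jade: Jade visited and ≠ parent → cycle
Cycle: Jade – Fargo – Hilo – Jade.

Yes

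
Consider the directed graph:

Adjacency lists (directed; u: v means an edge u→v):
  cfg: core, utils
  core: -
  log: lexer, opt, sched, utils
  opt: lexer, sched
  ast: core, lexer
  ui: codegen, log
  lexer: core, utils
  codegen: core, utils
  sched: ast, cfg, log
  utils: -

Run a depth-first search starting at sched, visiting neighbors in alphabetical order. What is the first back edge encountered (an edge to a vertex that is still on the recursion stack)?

opt->sched

DFS from sched (visiting neighbors in alphabetical order); mark gray on enter, black on exit:
sched gray
  ast gray
    core gray
    core black
    lexer gray
      lexer→core: core black — skip
      utils gray
      utils black
    lexer black
  ast black
  cfg gray
    cfg→core: core black — skip
    cfg→utils: utils black — skip
  cfg black
  log gray
    log→lexer: lexer black — skip
    opt gray
      opt→lexer: lexer black — skip
      opt→sched: sched is gray → back edge
First back edge: opt → sched.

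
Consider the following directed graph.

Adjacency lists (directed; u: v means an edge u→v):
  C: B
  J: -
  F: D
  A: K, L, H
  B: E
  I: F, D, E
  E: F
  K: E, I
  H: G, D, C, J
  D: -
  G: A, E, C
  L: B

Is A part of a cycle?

A is on a cycle iff A can reach itself via ≥1 edge.
A → H → G → A — yes.

Yes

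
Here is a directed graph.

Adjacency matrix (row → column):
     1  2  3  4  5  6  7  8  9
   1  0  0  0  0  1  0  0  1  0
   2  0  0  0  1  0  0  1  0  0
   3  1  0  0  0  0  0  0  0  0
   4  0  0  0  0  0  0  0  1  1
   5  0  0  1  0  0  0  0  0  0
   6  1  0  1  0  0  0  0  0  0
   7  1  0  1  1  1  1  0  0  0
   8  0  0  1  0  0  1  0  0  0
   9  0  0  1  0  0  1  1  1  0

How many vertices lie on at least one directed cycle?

8

A vertex is on a directed cycle iff it belongs to a strongly connected component of size ≥ 2 (or has a self-loop).
The vertices on cycles are {1, 3, 4, 5, 6, 7, 8, 9} — 8 in total.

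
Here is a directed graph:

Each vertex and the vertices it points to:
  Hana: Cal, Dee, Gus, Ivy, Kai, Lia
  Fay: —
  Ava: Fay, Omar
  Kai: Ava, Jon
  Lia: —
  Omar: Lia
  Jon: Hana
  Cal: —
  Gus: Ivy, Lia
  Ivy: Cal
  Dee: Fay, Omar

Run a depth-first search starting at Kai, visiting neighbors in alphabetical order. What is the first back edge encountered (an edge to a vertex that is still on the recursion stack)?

DFS from Kai (visiting neighbors in alphabetical order); mark gray on enter, black on exit:
Kai gray
  Ava gray
    Fay gray
    Fay black
    Omar gray
      Lia gray
      Lia black
    Omar black
  Ava black
  Jon gray
    Hana gray
      Cal gray
      Cal black
      Dee gray
        Dee→Fay: Fay black — skip
        Dee→Omar: Omar black — skip
      Dee black
      Gus gray
        Ivy gray
          Ivy→Cal: Cal black — skip
        Ivy black
        Gus→Lia: Lia black — skip
      Gus black
      Hana→Ivy: Ivy black — skip
      Hana→Kai: Kai is gray → back edge
First back edge: Hana → Kai.

Hana→Kai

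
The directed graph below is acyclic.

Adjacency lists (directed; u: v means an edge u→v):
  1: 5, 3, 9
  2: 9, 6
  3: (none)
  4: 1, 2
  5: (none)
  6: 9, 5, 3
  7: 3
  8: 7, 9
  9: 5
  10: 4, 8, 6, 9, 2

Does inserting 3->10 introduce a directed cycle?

Yes

Adding 3→10 creates a cycle iff 10 can already reach 3.
Path from 10: 10 → 6 → 3.
So 10 → … → 3 → 10 is a cycle.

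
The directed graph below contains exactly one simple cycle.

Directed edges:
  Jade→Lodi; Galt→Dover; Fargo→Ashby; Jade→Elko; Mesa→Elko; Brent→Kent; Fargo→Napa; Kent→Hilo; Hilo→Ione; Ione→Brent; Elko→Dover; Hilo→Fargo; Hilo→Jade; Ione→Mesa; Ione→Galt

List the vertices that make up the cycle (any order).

DFS with gray/black marking from Hilo:
Hilo gray
  Jade gray
    Lodi gray
    Lodi black
    Elko gray
      Dover gray
      Dover black
    Elko black
  Jade black
  Fargo gray
    Ashby gray
    Ashby black
    Napa gray
    Napa black
  Fargo black
  Ione gray
    Brent gray
      Kent gray
        Kent→Hilo: Hilo is gray → back edge
Back edge closes the cycle Hilo → Ione → Brent → Kent → Hilo; its vertices are {Hilo, Ione, Kent, Brent}.

Hilo, Ione, Kent, Brent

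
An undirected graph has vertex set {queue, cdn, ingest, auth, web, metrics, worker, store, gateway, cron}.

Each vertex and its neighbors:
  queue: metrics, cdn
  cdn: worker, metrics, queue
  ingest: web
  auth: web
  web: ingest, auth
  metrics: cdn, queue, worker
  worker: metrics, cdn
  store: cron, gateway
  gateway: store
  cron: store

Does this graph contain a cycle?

DFS, tracking each vertex's parent; an edge to a visited non-parent vertex closes a cycle.
Start from ingest:
visit ingest (parent –)
  visit web (parent ingest)
    web–ingest: parent, skip
    visit auth (parent web)
      auth–web: parent, skip
visit queue (parent –)
  visit metrics (parent queue)
    visit cdn (parent metrics)
      visit worker (parent cdn)
        worker–metrics: metrics visited and ≠ parent → cycle
Cycle: metrics – cdn – worker – metrics.

Yes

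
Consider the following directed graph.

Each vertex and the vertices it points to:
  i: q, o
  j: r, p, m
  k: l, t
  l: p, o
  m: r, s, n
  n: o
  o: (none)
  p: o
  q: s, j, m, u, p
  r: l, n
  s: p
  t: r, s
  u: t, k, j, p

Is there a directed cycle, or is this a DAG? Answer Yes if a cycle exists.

DFS with white/gray/black marking, starting from s:
s gray
  p gray
    o gray
    o black
  p black
s black
i gray
  q gray
    q→s: s black — skip
    j gray
      r gray
        l gray
          l→p: p black — skip
          l→o: o black — skip
        l black
        n gray
          n→o: o black — skip
        n black
      r black
      j→p: p black — skip
      m gray
        m→r: r black — skip
        m→s: s black — skip
        m→n: n black — skip
      m black
    j black
    q→m: m black — skip
    u gray
      t gray
        t→r: r black — skip
        t→s: s black — skip
      t black
      k gray
        k→l: l black — skip
        k→t: t black — skip
      k black
      u→j: j black — skip
      u→p: p black — skip
    u black
    q→p: p black — skip
  q black
  i→o: o black — skip
i black
Every edge goes to a white or black vertex — no back edge, so the graph is acyclic.

No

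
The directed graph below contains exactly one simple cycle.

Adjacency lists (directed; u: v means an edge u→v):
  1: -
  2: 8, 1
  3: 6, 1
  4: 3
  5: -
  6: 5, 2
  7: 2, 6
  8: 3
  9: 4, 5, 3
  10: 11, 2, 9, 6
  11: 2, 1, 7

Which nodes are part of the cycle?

2, 3, 6, 8

DFS with gray/black marking from 6:
6 gray
  5 gray
  5 black
  2 gray
    8 gray
      3 gray
        3→6: 6 is gray → back edge
Back edge closes the cycle 6 → 2 → 8 → 3 → 6; its vertices are {2, 3, 6, 8}.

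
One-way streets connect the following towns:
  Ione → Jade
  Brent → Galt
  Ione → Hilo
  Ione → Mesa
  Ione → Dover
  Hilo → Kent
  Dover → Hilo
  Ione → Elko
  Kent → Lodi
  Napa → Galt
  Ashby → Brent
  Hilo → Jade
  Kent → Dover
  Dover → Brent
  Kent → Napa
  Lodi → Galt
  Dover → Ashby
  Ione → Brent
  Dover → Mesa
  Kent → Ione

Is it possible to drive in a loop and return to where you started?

Yes

DFS with white/gray/black marking, starting from Ione:
Ione gray
  Brent gray
    Galt gray
    Galt black
  Brent black
  Mesa gray
  Mesa black
  Jade gray
  Jade black
  Elko gray
  Elko black
  Hilo gray
    Kent gray
      Lodi gray
        Lodi→Galt: Galt black — skip
      Lodi black
      Kent→Ione: Ione is gray → back edge
Back edge found, so a cycle exists: Ione → Hilo → Kent → Ione.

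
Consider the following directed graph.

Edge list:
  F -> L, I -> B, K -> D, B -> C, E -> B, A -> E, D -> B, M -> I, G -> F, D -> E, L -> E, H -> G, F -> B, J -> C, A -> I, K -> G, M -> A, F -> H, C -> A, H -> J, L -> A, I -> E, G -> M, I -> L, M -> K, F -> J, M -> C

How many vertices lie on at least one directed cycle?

11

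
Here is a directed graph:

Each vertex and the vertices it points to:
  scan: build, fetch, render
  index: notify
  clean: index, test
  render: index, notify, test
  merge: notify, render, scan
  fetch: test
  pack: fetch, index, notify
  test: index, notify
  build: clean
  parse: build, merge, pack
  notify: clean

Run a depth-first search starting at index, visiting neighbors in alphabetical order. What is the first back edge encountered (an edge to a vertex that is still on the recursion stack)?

clean->index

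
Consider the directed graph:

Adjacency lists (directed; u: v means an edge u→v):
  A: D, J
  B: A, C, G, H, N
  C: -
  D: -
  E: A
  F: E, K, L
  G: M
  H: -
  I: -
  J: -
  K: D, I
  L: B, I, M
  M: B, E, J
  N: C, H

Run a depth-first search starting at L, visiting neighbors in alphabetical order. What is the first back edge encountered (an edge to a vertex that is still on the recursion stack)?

DFS from L (visiting neighbors in alphabetical order); mark gray on enter, black on exit:
L gray
  B gray
    A gray
      D gray
      D black
      J gray
      J black
    A black
    C gray
    C black
    G gray
      M gray
        M→B: B is gray → back edge
First back edge: M → B.

M->B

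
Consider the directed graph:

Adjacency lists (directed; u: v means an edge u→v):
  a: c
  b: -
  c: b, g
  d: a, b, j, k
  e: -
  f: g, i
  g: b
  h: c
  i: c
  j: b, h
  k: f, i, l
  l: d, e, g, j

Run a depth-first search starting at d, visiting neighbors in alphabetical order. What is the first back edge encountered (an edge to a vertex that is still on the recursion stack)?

l→d

DFS from d (visiting neighbors in alphabetical order); mark gray on enter, black on exit:
d gray
  a gray
    c gray
      b gray
      b black
      g gray
        g→b: b black — skip
      g black
    c black
  a black
  d→b: b black — skip
  j gray
    j→b: b black — skip
    h gray
      h→c: c black — skip
    h black
  j black
  k gray
    f gray
      f→g: g black — skip
      i gray
        i→c: c black — skip
      i black
    f black
    k→i: i black — skip
    l gray
      l→d: d is gray → back edge
First back edge: l → d.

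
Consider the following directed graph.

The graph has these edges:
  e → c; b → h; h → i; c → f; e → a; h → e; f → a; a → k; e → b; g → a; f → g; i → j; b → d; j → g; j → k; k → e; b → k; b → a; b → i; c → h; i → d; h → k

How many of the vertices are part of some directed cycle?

10

A vertex is on a directed cycle iff it belongs to a strongly connected component of size ≥ 2 (or has a self-loop).
The vertices on cycles are {a, b, c, e, f, g, h, i, j, k} — 10 in total.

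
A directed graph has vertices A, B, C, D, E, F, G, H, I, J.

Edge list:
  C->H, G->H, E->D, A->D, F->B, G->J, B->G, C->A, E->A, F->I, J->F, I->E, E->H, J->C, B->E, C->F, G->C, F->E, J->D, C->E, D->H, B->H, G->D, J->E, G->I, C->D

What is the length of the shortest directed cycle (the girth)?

4

For each vertex v, BFS finds the shortest path from v back to v.
The shortest such closed walk is F → B → G → J → F, length 4.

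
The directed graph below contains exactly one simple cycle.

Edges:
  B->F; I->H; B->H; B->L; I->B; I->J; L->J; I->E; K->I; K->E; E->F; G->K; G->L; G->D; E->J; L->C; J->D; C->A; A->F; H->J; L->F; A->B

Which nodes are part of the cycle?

A, B, C, L

DFS with gray/black marking from L:
L gray
  C gray
    A gray
      B gray
        B→L: L is gray → back edge
Back edge closes the cycle L → C → A → B → L; its vertices are {A, B, C, L}.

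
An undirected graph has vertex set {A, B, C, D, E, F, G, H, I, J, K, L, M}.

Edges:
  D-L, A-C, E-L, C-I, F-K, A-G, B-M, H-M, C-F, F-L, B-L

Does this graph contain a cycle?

No

DFS, tracking each vertex's parent; an edge to a visited non-parent vertex closes a cycle.
Start from F:
visit F (parent –)
  visit K (parent F)
    K–F: parent, skip
  visit L (parent F)
    visit B (parent L)
      visit M (parent B)
        M–B: parent, skip
        visit H (parent M)
          H–M: parent, skip
      B–L: parent, skip
    visit D (parent L)
      D–L: parent, skip
    L–F: parent, skip
    visit E (parent L)
      E–L: parent, skip
  visit C (parent F)
    visit I (parent C)
      I–C: parent, skip
    visit A (parent C)
      visit G (parent A)
        G–A: parent, skip
      A–C: parent, skip
    C–F: parent, skip
visit J (parent –)
No non-parent visited neighbor found — the graph is a forest.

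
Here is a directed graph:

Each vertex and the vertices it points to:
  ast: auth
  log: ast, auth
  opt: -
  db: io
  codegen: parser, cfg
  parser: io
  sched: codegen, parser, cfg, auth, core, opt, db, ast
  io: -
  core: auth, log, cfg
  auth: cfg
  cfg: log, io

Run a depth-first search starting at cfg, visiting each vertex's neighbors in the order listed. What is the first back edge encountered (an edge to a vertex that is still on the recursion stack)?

auth→cfg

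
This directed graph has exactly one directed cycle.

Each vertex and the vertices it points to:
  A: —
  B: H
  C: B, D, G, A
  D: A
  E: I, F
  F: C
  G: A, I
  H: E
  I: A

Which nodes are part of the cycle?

DFS with gray/black marking from E:
E gray
  I gray
    A gray
    A black
  I black
  F gray
    C gray
      B gray
        H gray
          H→E: E is gray → back edge
Back edge closes the cycle E → F → C → B → H → E; its vertices are {B, C, E, F, H}.

B, C, E, F, H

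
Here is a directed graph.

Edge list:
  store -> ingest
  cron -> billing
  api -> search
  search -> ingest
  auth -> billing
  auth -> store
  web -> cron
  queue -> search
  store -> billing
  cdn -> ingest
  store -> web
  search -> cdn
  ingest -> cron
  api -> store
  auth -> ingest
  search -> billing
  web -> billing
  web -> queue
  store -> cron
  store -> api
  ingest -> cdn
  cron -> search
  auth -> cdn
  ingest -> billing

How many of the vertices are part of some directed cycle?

6

A vertex is on a directed cycle iff it belongs to a strongly connected component of size ≥ 2 (or has a self-loop).
The vertices on cycles are {api, cdn, cron, store, ingest, search} — 6 in total.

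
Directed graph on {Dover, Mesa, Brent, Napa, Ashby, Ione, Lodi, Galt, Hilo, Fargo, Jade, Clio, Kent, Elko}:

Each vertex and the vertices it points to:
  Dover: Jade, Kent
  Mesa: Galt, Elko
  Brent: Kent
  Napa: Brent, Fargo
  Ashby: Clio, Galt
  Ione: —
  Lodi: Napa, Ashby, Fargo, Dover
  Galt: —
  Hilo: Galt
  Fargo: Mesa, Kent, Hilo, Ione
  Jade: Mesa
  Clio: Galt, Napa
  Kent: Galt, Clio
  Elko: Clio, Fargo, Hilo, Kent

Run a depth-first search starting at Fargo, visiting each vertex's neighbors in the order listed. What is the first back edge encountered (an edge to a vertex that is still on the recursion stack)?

Kent→Clio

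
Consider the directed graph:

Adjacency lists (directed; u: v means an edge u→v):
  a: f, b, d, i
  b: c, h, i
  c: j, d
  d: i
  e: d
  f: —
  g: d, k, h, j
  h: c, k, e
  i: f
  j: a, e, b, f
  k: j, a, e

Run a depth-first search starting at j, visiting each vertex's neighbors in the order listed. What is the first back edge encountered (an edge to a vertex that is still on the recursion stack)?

DFS from j (visiting each vertex's neighbors in the order listed); mark gray on enter, black on exit:
j gray
  a gray
    f gray
    f black
    b gray
      c gray
        c→j: j is gray → back edge
First back edge: c → j.

c→j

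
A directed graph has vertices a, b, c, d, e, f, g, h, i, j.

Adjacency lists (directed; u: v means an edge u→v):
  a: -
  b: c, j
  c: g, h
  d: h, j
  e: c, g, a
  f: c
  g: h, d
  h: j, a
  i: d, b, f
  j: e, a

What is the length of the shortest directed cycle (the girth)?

4

For each vertex v, BFS finds the shortest path from v back to v.
The shortest such closed walk is j → e → g → d → j, length 4.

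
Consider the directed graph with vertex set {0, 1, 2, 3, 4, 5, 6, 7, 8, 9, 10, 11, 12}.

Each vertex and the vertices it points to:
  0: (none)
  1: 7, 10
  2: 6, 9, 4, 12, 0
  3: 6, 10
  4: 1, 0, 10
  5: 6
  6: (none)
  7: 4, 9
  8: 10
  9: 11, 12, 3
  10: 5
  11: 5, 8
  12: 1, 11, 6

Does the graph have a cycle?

Yes

DFS with white/gray/black marking, starting from 5:
5 gray
  6 gray
  6 black
5 black
0 gray
0 black
1 gray
  7 gray
    4 gray
      4→1: 1 is gray → back edge
Back edge found, so a cycle exists: 1 → 7 → 4 → 1.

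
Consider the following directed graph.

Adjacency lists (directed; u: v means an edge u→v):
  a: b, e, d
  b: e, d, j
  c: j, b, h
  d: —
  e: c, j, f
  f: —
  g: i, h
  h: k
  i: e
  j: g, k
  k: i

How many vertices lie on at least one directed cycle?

8

A vertex is on a directed cycle iff it belongs to a strongly connected component of size ≥ 2 (or has a self-loop).
The vertices on cycles are {b, c, e, g, h, i, j, k} — 8 in total.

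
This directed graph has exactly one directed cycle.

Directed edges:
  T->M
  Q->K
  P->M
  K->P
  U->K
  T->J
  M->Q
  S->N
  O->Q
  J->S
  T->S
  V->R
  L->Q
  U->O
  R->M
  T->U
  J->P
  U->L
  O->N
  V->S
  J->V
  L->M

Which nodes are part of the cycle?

DFS with gray/black marking from K:
K gray
  P gray
    M gray
      Q gray
        Q→K: K is gray → back edge
Back edge closes the cycle K → P → M → Q → K; its vertices are {K, M, P, Q}.

K, M, P, Q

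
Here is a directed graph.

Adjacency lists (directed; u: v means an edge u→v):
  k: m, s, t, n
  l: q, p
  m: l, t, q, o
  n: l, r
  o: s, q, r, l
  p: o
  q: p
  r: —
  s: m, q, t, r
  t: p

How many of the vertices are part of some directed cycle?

A vertex is on a directed cycle iff it belongs to a strongly connected component of size ≥ 2 (or has a self-loop).
The vertices on cycles are {l, m, o, p, q, s, t} — 7 in total.

7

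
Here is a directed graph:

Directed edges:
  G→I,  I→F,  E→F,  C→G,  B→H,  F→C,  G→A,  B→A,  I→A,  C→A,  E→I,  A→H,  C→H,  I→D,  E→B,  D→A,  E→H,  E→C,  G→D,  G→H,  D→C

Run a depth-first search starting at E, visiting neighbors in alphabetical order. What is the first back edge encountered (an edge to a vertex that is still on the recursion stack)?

D→C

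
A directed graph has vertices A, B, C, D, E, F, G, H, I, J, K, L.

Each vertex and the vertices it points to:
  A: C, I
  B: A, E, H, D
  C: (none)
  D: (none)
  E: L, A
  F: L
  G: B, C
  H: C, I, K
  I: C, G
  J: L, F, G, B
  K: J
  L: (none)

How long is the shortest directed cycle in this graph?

4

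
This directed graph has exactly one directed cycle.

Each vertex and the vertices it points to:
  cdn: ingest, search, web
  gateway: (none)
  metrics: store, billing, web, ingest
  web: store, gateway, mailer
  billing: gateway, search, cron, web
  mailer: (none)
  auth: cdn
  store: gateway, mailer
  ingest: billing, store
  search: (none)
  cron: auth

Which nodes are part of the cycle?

cdn, auth, cron, ingest, billing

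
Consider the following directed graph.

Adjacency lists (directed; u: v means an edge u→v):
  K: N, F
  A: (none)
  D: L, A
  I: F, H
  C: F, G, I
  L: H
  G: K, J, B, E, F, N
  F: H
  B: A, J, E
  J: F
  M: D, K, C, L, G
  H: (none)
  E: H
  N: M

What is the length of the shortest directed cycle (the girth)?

3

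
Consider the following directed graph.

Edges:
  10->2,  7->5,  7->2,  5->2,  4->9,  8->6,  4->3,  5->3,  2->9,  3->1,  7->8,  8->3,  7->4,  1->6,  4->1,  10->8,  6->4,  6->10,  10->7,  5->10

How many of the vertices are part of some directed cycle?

8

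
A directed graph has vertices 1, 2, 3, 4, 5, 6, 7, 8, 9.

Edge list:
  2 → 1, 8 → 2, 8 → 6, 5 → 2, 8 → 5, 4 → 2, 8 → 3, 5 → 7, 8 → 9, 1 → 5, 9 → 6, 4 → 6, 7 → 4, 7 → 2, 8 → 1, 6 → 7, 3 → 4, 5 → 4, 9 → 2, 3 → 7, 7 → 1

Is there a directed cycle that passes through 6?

Yes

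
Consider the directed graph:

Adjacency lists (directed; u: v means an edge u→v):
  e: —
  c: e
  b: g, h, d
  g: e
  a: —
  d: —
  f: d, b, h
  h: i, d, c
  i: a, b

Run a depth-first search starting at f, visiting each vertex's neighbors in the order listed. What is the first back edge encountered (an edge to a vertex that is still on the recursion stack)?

DFS from f (visiting each vertex's neighbors in the order listed); mark gray on enter, black on exit:
f gray
  d gray
  d black
  b gray
    g gray
      e gray
      e black
    g black
    h gray
      i gray
        a gray
        a black
        i→b: b is gray → back edge
First back edge: i → b.

i->b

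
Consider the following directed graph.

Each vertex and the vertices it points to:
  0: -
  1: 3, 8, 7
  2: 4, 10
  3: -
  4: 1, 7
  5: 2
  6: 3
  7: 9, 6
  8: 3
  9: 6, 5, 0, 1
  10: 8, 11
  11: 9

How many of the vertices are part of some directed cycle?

A vertex is on a directed cycle iff it belongs to a strongly connected component of size ≥ 2 (or has a self-loop).
The vertices on cycles are {1, 2, 4, 5, 7, 9, 10, 11} — 8 in total.

8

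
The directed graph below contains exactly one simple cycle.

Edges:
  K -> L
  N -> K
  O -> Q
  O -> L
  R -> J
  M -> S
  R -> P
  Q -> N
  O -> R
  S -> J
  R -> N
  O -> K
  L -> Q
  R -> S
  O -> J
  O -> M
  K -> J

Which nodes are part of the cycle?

DFS with gray/black marking from Q:
Q gray
  N gray
    K gray
      J gray
      J black
      L gray
        L→Q: Q is gray → back edge
Back edge closes the cycle Q → N → K → L → Q; its vertices are {K, L, N, Q}.

K, L, N, Q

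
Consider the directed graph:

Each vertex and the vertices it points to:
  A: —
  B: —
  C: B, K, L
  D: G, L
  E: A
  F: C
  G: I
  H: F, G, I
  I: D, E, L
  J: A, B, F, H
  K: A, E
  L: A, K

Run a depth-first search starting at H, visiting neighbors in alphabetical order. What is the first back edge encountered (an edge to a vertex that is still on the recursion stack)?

D->G

DFS from H (visiting neighbors in alphabetical order); mark gray on enter, black on exit:
H gray
  F gray
    C gray
      B gray
      B black
      K gray
        A gray
        A black
        E gray
          E→A: A black — skip
        E black
      K black
      L gray
        L→A: A black — skip
        L→K: K black — skip
      L black
    C black
  F black
  G gray
    I gray
      D gray
        D→G: G is gray → back edge
First back edge: D → G.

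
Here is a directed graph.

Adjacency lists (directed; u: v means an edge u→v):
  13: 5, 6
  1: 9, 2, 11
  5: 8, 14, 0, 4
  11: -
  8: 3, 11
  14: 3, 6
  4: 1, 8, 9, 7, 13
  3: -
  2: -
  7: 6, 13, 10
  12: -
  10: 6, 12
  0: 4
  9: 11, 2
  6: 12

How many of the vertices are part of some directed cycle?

5

A vertex is on a directed cycle iff it belongs to a strongly connected component of size ≥ 2 (or has a self-loop).
The vertices on cycles are {0, 4, 5, 7, 13} — 5 in total.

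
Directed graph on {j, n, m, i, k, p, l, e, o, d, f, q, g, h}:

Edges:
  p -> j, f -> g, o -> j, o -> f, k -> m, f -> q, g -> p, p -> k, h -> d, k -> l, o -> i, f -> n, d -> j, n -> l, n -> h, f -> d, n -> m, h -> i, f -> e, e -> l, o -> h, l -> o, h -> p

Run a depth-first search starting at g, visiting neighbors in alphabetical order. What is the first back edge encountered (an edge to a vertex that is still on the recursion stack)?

DFS from g (visiting neighbors in alphabetical order); mark gray on enter, black on exit:
g gray
  p gray
    j gray
    j black
    k gray
      l gray
        o gray
          f gray
            d gray
              d→j: j black — skip
            d black
            e gray
              e→l: l is gray → back edge
First back edge: e → l.

e→l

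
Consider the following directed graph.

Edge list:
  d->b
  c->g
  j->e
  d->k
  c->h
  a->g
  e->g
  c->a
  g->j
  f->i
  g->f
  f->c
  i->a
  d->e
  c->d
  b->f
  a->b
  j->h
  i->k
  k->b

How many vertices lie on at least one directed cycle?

10

A vertex is on a directed cycle iff it belongs to a strongly connected component of size ≥ 2 (or has a self-loop).
The vertices on cycles are {a, b, c, d, e, f, g, i, j, k} — 10 in total.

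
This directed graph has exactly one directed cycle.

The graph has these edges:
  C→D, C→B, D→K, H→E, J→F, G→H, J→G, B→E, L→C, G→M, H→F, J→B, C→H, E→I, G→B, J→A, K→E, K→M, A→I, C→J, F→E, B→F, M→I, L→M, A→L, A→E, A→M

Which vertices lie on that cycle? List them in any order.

A, C, J, L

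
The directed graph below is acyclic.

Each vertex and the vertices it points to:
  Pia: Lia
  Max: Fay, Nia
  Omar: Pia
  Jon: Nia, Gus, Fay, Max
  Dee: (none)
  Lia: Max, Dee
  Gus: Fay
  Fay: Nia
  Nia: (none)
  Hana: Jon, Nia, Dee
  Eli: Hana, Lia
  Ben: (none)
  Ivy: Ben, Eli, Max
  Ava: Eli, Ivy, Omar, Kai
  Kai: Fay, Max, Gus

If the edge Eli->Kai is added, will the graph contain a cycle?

No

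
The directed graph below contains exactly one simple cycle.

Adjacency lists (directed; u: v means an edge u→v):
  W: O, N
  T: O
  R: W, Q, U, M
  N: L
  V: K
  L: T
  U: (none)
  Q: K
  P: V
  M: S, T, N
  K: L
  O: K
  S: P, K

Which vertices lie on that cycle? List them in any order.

K, L, O, T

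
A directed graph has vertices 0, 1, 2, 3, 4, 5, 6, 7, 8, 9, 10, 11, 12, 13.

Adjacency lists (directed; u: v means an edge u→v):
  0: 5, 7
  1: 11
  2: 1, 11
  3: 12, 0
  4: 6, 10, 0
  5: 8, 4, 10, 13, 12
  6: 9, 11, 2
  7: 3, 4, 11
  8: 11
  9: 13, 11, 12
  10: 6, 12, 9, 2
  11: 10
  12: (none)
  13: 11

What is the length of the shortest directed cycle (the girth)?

For each vertex v, BFS finds the shortest path from v back to v.
The shortest such closed walk is 4 → 0 → 7 → 4, length 3.

3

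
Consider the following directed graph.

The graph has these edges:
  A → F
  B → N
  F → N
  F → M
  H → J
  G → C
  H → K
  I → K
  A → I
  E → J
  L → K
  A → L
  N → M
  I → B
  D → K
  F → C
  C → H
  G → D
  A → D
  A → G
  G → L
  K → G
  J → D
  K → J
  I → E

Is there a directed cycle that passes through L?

Yes

L is on a cycle iff L can reach itself via ≥1 edge.
L → K → G → L — yes.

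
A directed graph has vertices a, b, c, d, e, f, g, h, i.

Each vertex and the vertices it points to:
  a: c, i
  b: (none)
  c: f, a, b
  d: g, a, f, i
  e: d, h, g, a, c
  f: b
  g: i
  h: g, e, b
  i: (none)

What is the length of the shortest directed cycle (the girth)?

2

For each vertex v, BFS finds the shortest path from v back to v.
The shortest such closed walk is h → e → h, length 2.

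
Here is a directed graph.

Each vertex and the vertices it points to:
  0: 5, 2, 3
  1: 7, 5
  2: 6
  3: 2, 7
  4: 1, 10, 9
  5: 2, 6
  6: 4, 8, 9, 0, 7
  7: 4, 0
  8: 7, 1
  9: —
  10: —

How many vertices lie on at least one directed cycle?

A vertex is on a directed cycle iff it belongs to a strongly connected component of size ≥ 2 (or has a self-loop).
The vertices on cycles are {0, 1, 2, 3, 4, 5, 6, 7, 8} — 9 in total.

9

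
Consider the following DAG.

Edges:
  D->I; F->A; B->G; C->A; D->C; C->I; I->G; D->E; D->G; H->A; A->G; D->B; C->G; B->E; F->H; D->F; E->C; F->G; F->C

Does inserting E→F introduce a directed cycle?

No

Adding E→F creates a cycle iff F can already reach E.
Explore from F: no path reaches E. The graph stays acyclic.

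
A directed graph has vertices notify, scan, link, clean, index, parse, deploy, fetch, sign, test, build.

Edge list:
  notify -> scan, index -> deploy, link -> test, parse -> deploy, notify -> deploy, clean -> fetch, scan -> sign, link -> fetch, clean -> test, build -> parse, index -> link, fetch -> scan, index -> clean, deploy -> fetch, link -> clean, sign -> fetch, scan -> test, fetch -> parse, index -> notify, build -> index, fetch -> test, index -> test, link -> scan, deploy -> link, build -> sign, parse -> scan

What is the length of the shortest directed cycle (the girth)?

3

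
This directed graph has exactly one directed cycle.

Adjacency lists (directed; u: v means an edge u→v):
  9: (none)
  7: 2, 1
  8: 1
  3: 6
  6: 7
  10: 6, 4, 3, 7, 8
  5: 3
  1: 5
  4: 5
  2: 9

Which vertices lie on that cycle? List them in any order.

1, 3, 5, 6, 7

DFS with gray/black marking from 6:
6 gray
  7 gray
    2 gray
      9 gray
      9 black
    2 black
    1 gray
      5 gray
        3 gray
          3→6: 6 is gray → back edge
Back edge closes the cycle 6 → 7 → 1 → 5 → 3 → 6; its vertices are {1, 3, 5, 6, 7}.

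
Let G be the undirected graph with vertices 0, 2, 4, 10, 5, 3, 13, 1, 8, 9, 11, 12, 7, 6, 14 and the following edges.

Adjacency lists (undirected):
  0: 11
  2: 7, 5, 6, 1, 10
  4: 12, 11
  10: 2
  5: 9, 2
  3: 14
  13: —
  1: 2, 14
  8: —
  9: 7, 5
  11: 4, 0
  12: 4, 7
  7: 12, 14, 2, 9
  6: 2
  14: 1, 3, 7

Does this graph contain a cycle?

DFS, tracking each vertex's parent; an edge to a visited non-parent vertex closes a cycle.
Start from 5:
visit 5 (parent –)
  visit 9 (parent 5)
    visit 7 (parent 9)
      visit 12 (parent 7)
        visit 4 (parent 12)
          4–12: parent, skip
          visit 11 (parent 4)
            11–4: parent, skip
            visit 0 (parent 11)
              0–11: parent, skip
        12–7: parent, skip
      visit 14 (parent 7)
        visit 1 (parent 14)
          visit 2 (parent 1)
            2–7: 7 visited and ≠ parent → cycle
Cycle: 7 – 14 – 1 – 2 – 7.

Yes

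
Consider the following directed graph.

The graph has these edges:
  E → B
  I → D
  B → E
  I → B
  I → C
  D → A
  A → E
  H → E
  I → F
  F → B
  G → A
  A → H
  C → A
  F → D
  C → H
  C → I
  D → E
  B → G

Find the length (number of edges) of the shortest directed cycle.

For each vertex v, BFS finds the shortest path from v back to v.
The shortest such closed walk is C → I → C, length 2.

2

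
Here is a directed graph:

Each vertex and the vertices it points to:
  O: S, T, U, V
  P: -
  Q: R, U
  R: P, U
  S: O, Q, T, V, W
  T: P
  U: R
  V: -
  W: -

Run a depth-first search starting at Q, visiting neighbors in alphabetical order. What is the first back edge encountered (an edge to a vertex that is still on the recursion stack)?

U→R

DFS from Q (visiting neighbors in alphabetical order); mark gray on enter, black on exit:
Q gray
  R gray
    P gray
    P black
    U gray
      U→R: R is gray → back edge
First back edge: U → R.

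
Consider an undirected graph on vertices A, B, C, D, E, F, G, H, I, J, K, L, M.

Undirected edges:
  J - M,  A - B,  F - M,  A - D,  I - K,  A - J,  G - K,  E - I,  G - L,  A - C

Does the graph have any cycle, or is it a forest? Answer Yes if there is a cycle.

No

DFS, tracking each vertex's parent; an edge to a visited non-parent vertex closes a cycle.
Start from B:
visit B (parent –)
  visit A (parent B)
    visit C (parent A)
      C–A: parent, skip
    visit D (parent A)
      D–A: parent, skip
    A–B: parent, skip
    visit J (parent A)
      J–A: parent, skip
      visit M (parent J)
        visit F (parent M)
          F–M: parent, skip
        M–J: parent, skip
visit E (parent –)
  visit I (parent E)
    I–E: parent, skip
    visit K (parent I)
      visit G (parent K)
        visit L (parent G)
          L–G: parent, skip
        G–K: parent, skip
      K–I: parent, skip
visit H (parent –)
No non-parent visited neighbor found — the graph is a forest.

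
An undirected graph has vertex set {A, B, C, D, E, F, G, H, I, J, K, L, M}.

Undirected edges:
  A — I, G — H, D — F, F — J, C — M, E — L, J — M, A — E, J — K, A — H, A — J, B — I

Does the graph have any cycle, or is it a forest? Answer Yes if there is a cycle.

No

DFS, tracking each vertex's parent; an edge to a visited non-parent vertex closes a cycle.
Start from M:
visit M (parent –)
  visit C (parent M)
    C–M: parent, skip
  visit J (parent M)
    visit K (parent J)
      K–J: parent, skip
    visit F (parent J)
      visit D (parent F)
        D–F: parent, skip
      F–J: parent, skip
    visit A (parent J)
      visit I (parent A)
        I–A: parent, skip
        visit B (parent I)
          B–I: parent, skip
      A–J: parent, skip
      visit E (parent A)
        E–A: parent, skip
        visit L (parent E)
          L–E: parent, skip
      visit H (parent A)
        H–A: parent, skip
        visit G (parent H)
          G–H: parent, skip
    J–M: parent, skip
No non-parent visited neighbor found — the graph is a forest.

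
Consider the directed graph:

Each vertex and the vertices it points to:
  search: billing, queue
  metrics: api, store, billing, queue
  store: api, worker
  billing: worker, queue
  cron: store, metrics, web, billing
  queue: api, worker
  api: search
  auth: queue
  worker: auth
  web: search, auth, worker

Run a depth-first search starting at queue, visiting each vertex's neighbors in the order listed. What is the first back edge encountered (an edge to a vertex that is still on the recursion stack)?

auth->queue

DFS from queue (visiting each vertex's neighbors in the order listed); mark gray on enter, black on exit:
queue gray
  api gray
    search gray
      billing gray
        worker gray
          auth gray
            auth→queue: queue is gray → back edge
First back edge: auth → queue.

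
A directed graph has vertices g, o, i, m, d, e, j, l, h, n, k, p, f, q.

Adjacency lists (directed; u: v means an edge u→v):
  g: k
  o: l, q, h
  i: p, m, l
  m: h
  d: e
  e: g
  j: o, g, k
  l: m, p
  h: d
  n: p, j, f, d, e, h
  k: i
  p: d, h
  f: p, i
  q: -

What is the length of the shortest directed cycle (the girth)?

6

For each vertex v, BFS finds the shortest path from v back to v.
The shortest such closed walk is e → g → k → i → p → d → e, length 6.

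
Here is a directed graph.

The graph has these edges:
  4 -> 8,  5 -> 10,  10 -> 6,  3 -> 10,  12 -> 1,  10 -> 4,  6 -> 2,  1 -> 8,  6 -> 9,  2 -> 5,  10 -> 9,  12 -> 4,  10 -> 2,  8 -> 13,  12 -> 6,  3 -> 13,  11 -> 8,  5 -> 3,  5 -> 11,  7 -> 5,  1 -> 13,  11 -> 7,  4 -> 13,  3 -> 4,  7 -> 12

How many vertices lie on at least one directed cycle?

8

A vertex is on a directed cycle iff it belongs to a strongly connected component of size ≥ 2 (or has a self-loop).
The vertices on cycles are {2, 3, 5, 6, 7, 10, 11, 12} — 8 in total.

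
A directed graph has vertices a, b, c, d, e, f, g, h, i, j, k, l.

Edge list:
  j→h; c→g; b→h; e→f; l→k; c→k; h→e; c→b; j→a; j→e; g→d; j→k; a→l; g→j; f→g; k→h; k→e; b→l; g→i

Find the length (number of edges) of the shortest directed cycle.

4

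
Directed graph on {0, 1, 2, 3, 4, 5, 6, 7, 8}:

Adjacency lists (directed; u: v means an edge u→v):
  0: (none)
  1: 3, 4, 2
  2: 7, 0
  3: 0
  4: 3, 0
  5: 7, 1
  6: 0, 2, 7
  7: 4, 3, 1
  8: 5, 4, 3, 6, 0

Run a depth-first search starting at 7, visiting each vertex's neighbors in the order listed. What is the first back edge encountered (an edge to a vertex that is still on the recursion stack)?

2->7

DFS from 7 (visiting each vertex's neighbors in the order listed); mark gray on enter, black on exit:
7 gray
  4 gray
    3 gray
      0 gray
      0 black
    3 black
    4→0: 0 black — skip
  4 black
  7→3: 3 black — skip
  1 gray
    1→3: 3 black — skip
    1→4: 4 black — skip
    2 gray
      2→7: 7 is gray → back edge
First back edge: 2 → 7.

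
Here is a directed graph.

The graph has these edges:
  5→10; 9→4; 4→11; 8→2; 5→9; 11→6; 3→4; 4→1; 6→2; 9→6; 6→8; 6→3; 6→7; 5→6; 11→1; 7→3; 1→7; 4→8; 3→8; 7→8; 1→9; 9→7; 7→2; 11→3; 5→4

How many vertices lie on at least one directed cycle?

7

A vertex is on a directed cycle iff it belongs to a strongly connected component of size ≥ 2 (or has a self-loop).
The vertices on cycles are {1, 3, 4, 6, 7, 9, 11} — 7 in total.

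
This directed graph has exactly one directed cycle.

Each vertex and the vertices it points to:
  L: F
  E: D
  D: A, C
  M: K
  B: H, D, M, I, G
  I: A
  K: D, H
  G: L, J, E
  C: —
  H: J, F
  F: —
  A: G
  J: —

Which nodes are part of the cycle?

A, D, E, G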